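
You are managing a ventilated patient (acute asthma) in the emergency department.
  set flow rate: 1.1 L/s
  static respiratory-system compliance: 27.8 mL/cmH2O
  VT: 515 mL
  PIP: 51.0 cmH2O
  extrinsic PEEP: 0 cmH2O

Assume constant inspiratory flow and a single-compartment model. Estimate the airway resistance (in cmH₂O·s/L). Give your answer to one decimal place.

29.5

Equation of motion (constant flow): PIP = Vt/C + R·V̇ + PEEP.
R·V̇ = PIP − Vt/C − PEEP = 51.0 − 515/27.8 − 0 = 51.0 − 18.525 − 0 = 32.475 cmH2O.
R = 32.475 / 1.1 = 29.523 cmH2O·s/L.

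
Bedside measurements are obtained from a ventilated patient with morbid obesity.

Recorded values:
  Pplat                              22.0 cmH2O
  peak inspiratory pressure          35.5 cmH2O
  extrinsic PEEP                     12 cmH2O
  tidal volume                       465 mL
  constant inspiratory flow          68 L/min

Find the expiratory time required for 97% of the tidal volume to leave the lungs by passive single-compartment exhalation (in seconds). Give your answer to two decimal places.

1.94

Flow: 68 L/min ÷ 60 = 1.1333 L/s.
R = (PIP − Pplat)/V̇ = (35.5 − 22.0) / 1.1333 = 13.5/1.1333 = 11.912 cmH2O·s/L.
C = Vt/(Pplat − PEEP) = 465.0 / (22.0 − 12) = 465.0/10.0 = 46.5 mL/cmH2O.
τ = R × C = 11.912 × 0.0465 L/cmH2O = 0.5539 s.
t = −τ·ln(1 − 0.97) = −0.5539·ln(0.03) = 1.942 s.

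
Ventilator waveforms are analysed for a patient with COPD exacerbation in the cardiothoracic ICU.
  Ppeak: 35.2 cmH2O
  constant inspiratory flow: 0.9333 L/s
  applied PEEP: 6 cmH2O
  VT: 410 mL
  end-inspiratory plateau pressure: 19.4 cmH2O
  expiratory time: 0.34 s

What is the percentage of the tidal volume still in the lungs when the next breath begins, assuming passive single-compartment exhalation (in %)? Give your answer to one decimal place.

R = (PIP − Pplat)/V̇ = (35.2 − 19.4) / 0.9333 = 15.8/0.9333 = 16.929 cmH2O·s/L.
C = Vt/(Pplat − PEEP) = 410.0 / (19.4 − 6) = 410.0/13.4 = 30.597 mL/cmH2O.
τ = R × C = 16.929 × 0.0306 L/cmH2O = 0.518 s.
Fraction remaining at end-expiration = e^(−Te/τ) = e^(−0.34/0.518) = 0.5187 → 51.87%.

51.9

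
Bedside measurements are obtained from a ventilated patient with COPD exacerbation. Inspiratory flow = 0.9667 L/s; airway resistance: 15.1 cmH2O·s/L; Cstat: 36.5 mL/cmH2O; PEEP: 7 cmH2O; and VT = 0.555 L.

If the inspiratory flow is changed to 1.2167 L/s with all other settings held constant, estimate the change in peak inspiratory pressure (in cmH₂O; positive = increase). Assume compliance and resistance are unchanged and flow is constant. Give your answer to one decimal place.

PIP = Vt/C + R·V̇ + PEEP (constant-flow equation of motion).
Only the resistive term changes: ΔPIP = R × ΔV̇ = 15.1 × (1.2167 − 0.9667) = 15.1 × 0.25 = 3.775 cmH2O.

3.8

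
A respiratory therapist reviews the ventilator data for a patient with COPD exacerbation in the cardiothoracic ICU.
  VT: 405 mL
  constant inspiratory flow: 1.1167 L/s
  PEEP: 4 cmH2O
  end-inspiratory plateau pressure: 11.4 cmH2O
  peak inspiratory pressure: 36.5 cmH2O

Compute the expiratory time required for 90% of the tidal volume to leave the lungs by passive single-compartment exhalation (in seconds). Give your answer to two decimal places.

2.83

R = (PIP − Pplat)/V̇ = (36.5 − 11.4) / 1.1167 = 25.1/1.1167 = 22.477 cmH2O·s/L.
C = Vt/(Pplat − PEEP) = 405.0 / (11.4 − 4) = 405.0/7.4 = 54.73 mL/cmH2O.
τ = R × C = 22.477 × 0.05473 L/cmH2O = 1.23 s.
t = −τ·ln(1 − 0.90) = −1.23·ln(0.1) = 2.832 s.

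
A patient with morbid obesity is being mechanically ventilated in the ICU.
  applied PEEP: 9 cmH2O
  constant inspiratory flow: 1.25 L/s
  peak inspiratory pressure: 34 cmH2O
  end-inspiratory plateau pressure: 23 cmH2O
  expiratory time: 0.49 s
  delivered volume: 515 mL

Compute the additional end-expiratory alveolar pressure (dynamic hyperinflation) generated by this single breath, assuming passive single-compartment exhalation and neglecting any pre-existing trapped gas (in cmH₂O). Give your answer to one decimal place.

3.1

R = (PIP − Pplat)/V̇ = (34 − 23) / 1.25 = 11.0/1.25 = 8.8 cmH2O·s/L.
C = Vt/(Pplat − PEEP) = 515.0 / (23 − 9) = 515.0/14.0 = 36.786 mL/cmH2O.
τ = R × C = 8.8 × 0.03679 L/cmH2O = 0.3238 s.
Fraction remaining = e^(−Te/τ) = e^(−0.49/0.3238) = 0.2202; trapped volume = 515.0 × 0.2202 = 113.4 mL.
Additional alveolar pressure from trapping ≈ V_trapped / C = 113.4 / 36.786 = 3.083 cmH2O.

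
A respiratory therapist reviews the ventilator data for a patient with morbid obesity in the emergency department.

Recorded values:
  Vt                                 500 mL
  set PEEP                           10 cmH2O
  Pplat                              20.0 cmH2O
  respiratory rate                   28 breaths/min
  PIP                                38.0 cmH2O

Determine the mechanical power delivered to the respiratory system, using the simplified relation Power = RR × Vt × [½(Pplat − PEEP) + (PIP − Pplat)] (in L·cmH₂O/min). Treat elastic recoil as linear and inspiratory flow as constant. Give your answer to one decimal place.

Per-breath work = Vt × [½(Pplat−PEEP) + (PIP−Pplat)] = 0.500 × [0.5×10.0 + 18.0] = 0.500 × 23.0 = 11.5 L·cmH2O.
Power = 28 × 11.5 = 322.0 L·cmH2O/min.

322.0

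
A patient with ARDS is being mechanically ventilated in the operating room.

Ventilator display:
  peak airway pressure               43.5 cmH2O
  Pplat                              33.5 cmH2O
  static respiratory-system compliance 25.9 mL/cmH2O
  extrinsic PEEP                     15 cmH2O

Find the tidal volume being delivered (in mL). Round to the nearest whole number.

Vt = Cstat × (Pplat − PEEP) = 25.9 × (33.5 − 15) = 25.9 × 18.5 = 479.15 mL.

479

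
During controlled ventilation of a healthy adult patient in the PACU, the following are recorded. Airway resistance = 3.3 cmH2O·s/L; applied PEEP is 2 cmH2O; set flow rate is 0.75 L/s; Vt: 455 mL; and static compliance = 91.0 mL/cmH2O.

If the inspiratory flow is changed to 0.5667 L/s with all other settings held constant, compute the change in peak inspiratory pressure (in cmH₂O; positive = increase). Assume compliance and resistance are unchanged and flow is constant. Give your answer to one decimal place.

-0.6

PIP = Vt/C + R·V̇ + PEEP (constant-flow equation of motion).
Only the resistive term changes: ΔPIP = R × ΔV̇ = 3.3 × (0.5667 − 0.75) = 3.3 × -0.1833 = -0.6049 cmH2O.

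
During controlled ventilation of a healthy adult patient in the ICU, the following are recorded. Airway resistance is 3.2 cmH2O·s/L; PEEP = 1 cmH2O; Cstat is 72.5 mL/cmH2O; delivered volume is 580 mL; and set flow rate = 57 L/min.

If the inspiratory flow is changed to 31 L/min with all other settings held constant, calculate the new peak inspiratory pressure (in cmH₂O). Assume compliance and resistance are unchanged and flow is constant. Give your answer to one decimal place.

10.7

Flow: 57 L/min ÷ 60 = 0.95 L/s.
New flow: 31 L/min ÷ 60 = 0.5167 L/s.
PIP = Vt/C + R·V̇ + PEEP (constant-flow equation of motion).
Only the resistive term changes: ΔPIP = R × ΔV̇ = 3.2 × (0.5167 − 0.95) = 3.2 × -0.4333 = -1.387 cmH2O.
Original PIP = 580/72.5 + 3.2×0.95 + 1 = 12.04 cmH2O; new PIP = 12.04 + (-1.387) = 10.653 cmH2O.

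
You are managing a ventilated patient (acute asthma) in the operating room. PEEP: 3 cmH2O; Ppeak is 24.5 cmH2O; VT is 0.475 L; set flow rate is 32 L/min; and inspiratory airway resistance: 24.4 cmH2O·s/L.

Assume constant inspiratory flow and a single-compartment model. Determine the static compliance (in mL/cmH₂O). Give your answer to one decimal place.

56.0

Flow: 32 L/min ÷ 60 = 0.5333 L/s.
Equation of motion (constant flow): PIP = Vt/C + R·V̇ + PEEP.
Vt/C = PIP − R·V̇ − PEEP = 24.5 − 24.4×0.5333 − 3 = 24.5 − 13.013 − 3 = 8.487 cmH2O.
C = Vt / 8.487 = 475 / 8.487 = 55.968 mL/cmH2O.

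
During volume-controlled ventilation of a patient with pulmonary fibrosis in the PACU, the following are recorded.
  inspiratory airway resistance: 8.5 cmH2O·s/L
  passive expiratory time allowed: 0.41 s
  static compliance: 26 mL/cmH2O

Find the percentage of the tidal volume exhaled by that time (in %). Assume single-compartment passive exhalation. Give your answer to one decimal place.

84.4

τ = R × C = 8.5 × 26 mL/cmH2O = 8.5 × 0.026 L/cmH2O = 0.221 s.
Passive exhalation: V(t)/V₀ = e^(−t/τ) = e^(−0.41/0.221) = 0.1564.
Fraction exhaled = 1 − 0.1564 = 0.8436 → 84.36%.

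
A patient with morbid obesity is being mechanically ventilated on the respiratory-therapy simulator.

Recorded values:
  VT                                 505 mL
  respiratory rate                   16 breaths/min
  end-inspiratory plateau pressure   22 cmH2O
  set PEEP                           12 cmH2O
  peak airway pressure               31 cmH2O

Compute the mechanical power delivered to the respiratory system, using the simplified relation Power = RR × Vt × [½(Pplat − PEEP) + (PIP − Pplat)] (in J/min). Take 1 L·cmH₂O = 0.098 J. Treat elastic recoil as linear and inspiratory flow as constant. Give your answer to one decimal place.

11.1

Per-breath work = Vt × [½(Pplat−PEEP) + (PIP−Pplat)] = 0.505 × [0.5×10.0 + 9.0] = 0.505 × 14.0 = 7.07 L·cmH2O.
Power = 16 × 7.07 = 113.12 L·cmH2O/min.
× 0.098 J/(L·cmH2O) → 11.086 J/min.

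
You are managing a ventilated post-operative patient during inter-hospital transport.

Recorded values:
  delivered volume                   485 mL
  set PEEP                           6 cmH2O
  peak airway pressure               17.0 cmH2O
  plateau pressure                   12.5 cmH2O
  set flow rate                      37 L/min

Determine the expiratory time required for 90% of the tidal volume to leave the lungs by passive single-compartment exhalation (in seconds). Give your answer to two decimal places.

Flow: 37 L/min ÷ 60 = 0.6167 L/s.
R = (PIP − Pplat)/V̇ = (17.0 − 12.5) / 0.6167 = 4.5/0.6167 = 7.297 cmH2O·s/L.
C = Vt/(Pplat − PEEP) = 485.0 / (12.5 − 6) = 485.0/6.5 = 74.615 mL/cmH2O.
τ = R × C = 7.297 × 0.07462 L/cmH2O = 0.5445 s.
t = −τ·ln(1 − 0.90) = −0.5445·ln(0.1) = 1.254 s.

1.25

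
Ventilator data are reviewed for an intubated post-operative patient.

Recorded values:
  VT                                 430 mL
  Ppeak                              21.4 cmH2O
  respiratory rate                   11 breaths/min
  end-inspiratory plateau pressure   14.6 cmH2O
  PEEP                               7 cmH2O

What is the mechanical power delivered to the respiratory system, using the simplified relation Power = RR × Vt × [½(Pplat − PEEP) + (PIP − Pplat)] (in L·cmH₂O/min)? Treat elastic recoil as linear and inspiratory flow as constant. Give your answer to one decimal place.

50.1

Per-breath work = Vt × [½(Pplat−PEEP) + (PIP−Pplat)] = 0.430 × [0.5×7.6 + 6.8] = 0.430 × 10.6 = 4.558 L·cmH2O.
Power = 11 × 4.558 = 50.138 L·cmH2O/min.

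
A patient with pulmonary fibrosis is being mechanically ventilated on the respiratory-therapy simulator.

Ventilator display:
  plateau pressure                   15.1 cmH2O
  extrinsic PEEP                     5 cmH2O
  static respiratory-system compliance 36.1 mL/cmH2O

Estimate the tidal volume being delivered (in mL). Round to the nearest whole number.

Vt = Cstat × (Pplat − PEEP) = 36.1 × (15.1 − 5) = 36.1 × 10.1 = 364.61 mL.

365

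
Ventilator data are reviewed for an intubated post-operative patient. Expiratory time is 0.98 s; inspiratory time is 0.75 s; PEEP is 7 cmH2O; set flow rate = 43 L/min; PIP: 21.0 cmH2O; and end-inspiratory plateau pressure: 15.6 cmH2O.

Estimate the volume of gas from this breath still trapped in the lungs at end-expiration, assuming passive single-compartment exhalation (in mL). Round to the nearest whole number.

67

Flow: 43 L/min ÷ 60 = 0.7167 L/s.
Vt = flow × Ti = 0.7167 L/s × 0.75 s × 1000 mL/L = 537.53 mL.
R = (PIP − Pplat)/V̇ = (21.0 − 15.6) / 0.7167 = 5.4/0.7167 = 7.535 cmH2O·s/L.
C = Vt/(Pplat − PEEP) = 537.53 / (15.6 − 7) = 537.53/8.6 = 62.503 mL/cmH2O.
τ = R × C = 7.535 × 0.0625 L/cmH2O = 0.4709 s.
Fraction remaining = e^(−Te/τ) = e^(−0.98/0.4709) = 0.1248.
Trapped volume = 537.53 × 0.1248 = 67.084 mL.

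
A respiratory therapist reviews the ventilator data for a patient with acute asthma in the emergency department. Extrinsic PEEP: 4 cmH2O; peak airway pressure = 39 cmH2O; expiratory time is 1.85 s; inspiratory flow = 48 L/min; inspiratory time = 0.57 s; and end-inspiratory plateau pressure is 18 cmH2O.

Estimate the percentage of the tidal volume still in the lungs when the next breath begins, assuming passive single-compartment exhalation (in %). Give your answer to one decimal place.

11.5

Flow: 48 L/min ÷ 60 = 0.8 L/s.
Vt = flow × Ti = 0.8 L/s × 0.57 s × 1000 mL/L = 456.0 mL.
R = (PIP − Pplat)/V̇ = (39 − 18) / 0.8 = 21.0/0.8 = 26.25 cmH2O·s/L.
C = Vt/(Pplat − PEEP) = 456.0 / (18 − 4) = 456.0/14.0 = 32.571 mL/cmH2O.
τ = R × C = 26.25 × 0.03257 L/cmH2O = 0.855 s.
Fraction remaining at end-expiration = e^(−Te/τ) = e^(−1.85/0.855) = 0.1149 → 11.49%.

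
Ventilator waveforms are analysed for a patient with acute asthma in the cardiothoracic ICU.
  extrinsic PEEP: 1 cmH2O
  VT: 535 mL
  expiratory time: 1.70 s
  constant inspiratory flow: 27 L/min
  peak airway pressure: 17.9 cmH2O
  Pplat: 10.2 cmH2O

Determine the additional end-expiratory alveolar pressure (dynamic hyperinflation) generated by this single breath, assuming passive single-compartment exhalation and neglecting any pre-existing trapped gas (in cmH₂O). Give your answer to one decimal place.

1.7

Flow: 27 L/min ÷ 60 = 0.45 L/s.
R = (PIP − Pplat)/V̇ = (17.9 − 10.2) / 0.45 = 7.7/0.45 = 17.111 cmH2O·s/L.
C = Vt/(Pplat − PEEP) = 535.0 / (10.2 − 1) = 535.0/9.2 = 58.152 mL/cmH2O.
τ = R × C = 17.111 × 0.05815 L/cmH2O = 0.995 s.
Fraction remaining = e^(−Te/τ) = e^(−1.70/0.995) = 0.1811; trapped volume = 535.0 × 0.1811 = 96.889 mL.
Additional alveolar pressure from trapping ≈ V_trapped / C = 96.889 / 58.152 = 1.666 cmH2O.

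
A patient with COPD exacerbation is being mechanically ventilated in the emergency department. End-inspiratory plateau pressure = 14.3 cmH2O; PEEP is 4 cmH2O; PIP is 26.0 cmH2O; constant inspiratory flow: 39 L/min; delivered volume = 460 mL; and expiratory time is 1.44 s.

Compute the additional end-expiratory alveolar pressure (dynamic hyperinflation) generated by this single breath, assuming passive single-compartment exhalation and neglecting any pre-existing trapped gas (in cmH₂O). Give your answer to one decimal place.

Flow: 39 L/min ÷ 60 = 0.65 L/s.
R = (PIP − Pplat)/V̇ = (26.0 − 14.3) / 0.65 = 11.7/0.65 = 18.0 cmH2O·s/L.
C = Vt/(Pplat − PEEP) = 460.0 / (14.3 − 4) = 460.0/10.3 = 44.66 mL/cmH2O.
τ = R × C = 18.0 × 0.04466 L/cmH2O = 0.8039 s.
Fraction remaining = e^(−Te/τ) = e^(−1.44/0.8039) = 0.1667; trapped volume = 460.0 × 0.1667 = 76.682 mL.
Additional alveolar pressure from trapping ≈ V_trapped / C = 76.682 / 44.66 = 1.717 cmH2O.

1.7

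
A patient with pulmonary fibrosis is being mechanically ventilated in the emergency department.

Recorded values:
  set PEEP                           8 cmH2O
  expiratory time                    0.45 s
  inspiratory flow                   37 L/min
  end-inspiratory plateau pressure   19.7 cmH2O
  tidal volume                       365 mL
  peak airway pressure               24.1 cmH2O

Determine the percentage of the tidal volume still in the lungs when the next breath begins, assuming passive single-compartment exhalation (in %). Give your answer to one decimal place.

Flow: 37 L/min ÷ 60 = 0.6167 L/s.
R = (PIP − Pplat)/V̇ = (24.1 − 19.7) / 0.6167 = 4.4/0.6167 = 7.135 cmH2O·s/L.
C = Vt/(Pplat − PEEP) = 365.0 / (19.7 − 8) = 365.0/11.7 = 31.197 mL/cmH2O.
τ = R × C = 7.135 × 0.0312 L/cmH2O = 0.2226 s.
Fraction remaining at end-expiration = e^(−Te/τ) = e^(−0.45/0.2226) = 0.1324 → 13.24%.

13.2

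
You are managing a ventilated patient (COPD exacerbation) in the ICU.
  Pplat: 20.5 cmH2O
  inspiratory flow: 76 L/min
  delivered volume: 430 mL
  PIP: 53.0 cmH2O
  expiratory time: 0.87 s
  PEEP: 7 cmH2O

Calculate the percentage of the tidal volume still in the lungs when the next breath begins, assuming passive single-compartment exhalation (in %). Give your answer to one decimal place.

34.5

Flow: 76 L/min ÷ 60 = 1.2667 L/s.
R = (PIP − Pplat)/V̇ = (53.0 − 20.5) / 1.2667 = 32.5/1.2667 = 25.657 cmH2O·s/L.
C = Vt/(Pplat − PEEP) = 430.0 / (20.5 − 7) = 430.0/13.5 = 31.852 mL/cmH2O.
τ = R × C = 25.657 × 0.03185 L/cmH2O = 0.8172 s.
Fraction remaining at end-expiration = e^(−Te/τ) = e^(−0.87/0.8172) = 0.3449 → 34.49%.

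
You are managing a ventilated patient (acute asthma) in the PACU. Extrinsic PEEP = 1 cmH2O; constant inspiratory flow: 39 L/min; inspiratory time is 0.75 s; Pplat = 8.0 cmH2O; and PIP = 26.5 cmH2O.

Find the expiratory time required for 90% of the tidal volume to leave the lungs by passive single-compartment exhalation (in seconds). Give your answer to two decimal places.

4.56

Flow: 39 L/min ÷ 60 = 0.65 L/s.
Vt = flow × Ti = 0.65 L/s × 0.75 s × 1000 mL/L = 487.5 mL.
R = (PIP − Pplat)/V̇ = (26.5 − 8.0) / 0.65 = 18.5/0.65 = 28.462 cmH2O·s/L.
C = Vt/(Pplat − PEEP) = 487.5 / (8.0 − 1) = 487.5/7.0 = 69.643 mL/cmH2O.
τ = R × C = 28.462 × 0.06964 L/cmH2O = 1.982 s.
t = −τ·ln(1 − 0.90) = −1.982·ln(0.1) = 4.564 s.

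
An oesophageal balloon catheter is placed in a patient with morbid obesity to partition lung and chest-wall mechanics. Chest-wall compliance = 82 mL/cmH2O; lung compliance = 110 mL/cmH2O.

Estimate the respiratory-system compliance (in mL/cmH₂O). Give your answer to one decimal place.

47.0

Lung and chest wall are elastances in series: 1/Crs = 1/CL + 1/Ccw.
1/Crs = 1/110 + 1/82 = 0.02129.
Crs = 46.97 mL/cmH2O.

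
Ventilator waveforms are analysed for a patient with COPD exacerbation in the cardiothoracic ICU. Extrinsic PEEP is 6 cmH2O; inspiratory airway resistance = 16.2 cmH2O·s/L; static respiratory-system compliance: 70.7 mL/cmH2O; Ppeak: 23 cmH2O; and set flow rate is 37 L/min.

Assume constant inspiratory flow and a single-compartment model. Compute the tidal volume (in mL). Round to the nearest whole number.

496

Flow: 37 L/min ÷ 60 = 0.6167 L/s.
Equation of motion (constant flow): PIP = Vt/C + R·V̇ + PEEP.
Vt/C = PIP − R·V̇ − PEEP = 23 − 9.991 − 6 = 7.009 cmH2O.
Vt = C × 7.009 = 70.7 × 7.009 = 495.54 mL.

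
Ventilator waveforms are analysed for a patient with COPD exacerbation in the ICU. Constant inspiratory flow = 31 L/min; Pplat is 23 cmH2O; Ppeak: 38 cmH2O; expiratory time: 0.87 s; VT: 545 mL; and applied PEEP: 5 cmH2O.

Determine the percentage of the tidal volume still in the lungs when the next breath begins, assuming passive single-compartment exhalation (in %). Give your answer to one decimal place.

Flow: 31 L/min ÷ 60 = 0.5167 L/s.
R = (PIP − Pplat)/V̇ = (38 − 23) / 0.5167 = 15.0/0.5167 = 29.03 cmH2O·s/L.
C = Vt/(Pplat − PEEP) = 545.0 / (23 − 5) = 545.0/18.0 = 30.278 mL/cmH2O.
τ = R × C = 29.03 × 0.03028 L/cmH2O = 0.879 s.
Fraction remaining at end-expiration = e^(−Te/τ) = e^(−0.87/0.879) = 0.3717 → 37.17%.

37.2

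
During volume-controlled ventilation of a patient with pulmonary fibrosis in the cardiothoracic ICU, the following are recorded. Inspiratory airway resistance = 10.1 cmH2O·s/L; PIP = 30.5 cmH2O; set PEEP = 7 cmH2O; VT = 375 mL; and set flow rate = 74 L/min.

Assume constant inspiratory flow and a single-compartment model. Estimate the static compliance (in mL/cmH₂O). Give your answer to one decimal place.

34.0

Flow: 74 L/min ÷ 60 = 1.2333 L/s.
Equation of motion (constant flow): PIP = Vt/C + R·V̇ + PEEP.
Vt/C = PIP − R·V̇ − PEEP = 30.5 − 10.1×1.2333 − 7 = 30.5 − 12.456 − 7 = 11.044 cmH2O.
C = Vt / 11.044 = 375 / 11.044 = 33.955 mL/cmH2O.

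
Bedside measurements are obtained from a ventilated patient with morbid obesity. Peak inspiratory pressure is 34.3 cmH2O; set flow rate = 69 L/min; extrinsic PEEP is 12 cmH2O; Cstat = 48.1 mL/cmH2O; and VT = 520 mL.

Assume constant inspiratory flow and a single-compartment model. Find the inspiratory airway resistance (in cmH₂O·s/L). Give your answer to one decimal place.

10.0

Flow: 69 L/min ÷ 60 = 1.15 L/s.
Equation of motion (constant flow): PIP = Vt/C + R·V̇ + PEEP.
R·V̇ = PIP − Vt/C − PEEP = 34.3 − 520/48.1 − 12 = 34.3 − 10.811 − 12 = 11.489 cmH2O.
R = 11.489 / 1.15 = 9.99 cmH2O·s/L.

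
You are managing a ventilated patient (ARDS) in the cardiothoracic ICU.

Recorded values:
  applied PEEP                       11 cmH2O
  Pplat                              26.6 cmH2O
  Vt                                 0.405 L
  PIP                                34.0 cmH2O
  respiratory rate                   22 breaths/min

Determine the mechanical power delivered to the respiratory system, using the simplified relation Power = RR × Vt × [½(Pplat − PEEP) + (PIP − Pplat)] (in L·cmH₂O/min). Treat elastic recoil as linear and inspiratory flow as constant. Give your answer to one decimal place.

135.4

Per-breath work = Vt × [½(Pplat−PEEP) + (PIP−Pplat)] = 0.405 × [0.5×15.6 + 7.4] = 0.405 × 15.2 = 6.156 L·cmH2O.
Power = 22 × 6.156 = 135.43 L·cmH2O/min.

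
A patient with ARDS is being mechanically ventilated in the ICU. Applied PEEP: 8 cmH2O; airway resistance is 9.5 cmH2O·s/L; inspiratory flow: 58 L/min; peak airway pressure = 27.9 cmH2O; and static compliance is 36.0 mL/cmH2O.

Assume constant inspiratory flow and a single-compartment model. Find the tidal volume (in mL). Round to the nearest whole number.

Flow: 58 L/min ÷ 60 = 0.9667 L/s.
Equation of motion (constant flow): PIP = Vt/C + R·V̇ + PEEP.
Vt/C = PIP − R·V̇ − PEEP = 27.9 − 9.184 − 8 = 10.716 cmH2O.
Vt = C × 10.716 = 36.0 × 10.716 = 385.78 mL.

386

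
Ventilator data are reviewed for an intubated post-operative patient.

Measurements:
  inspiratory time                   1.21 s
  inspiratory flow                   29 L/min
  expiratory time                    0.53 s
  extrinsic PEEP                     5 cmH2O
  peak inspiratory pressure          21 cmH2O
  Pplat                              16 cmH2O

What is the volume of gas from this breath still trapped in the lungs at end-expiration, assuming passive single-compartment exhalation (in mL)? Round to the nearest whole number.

223

Flow: 29 L/min ÷ 60 = 0.4833 L/s.
Vt = flow × Ti = 0.4833 L/s × 1.21 s × 1000 mL/L = 584.79 mL.
R = (PIP − Pplat)/V̇ = (21 − 16) / 0.4833 = 5.0/0.4833 = 10.346 cmH2O·s/L.
C = Vt/(Pplat − PEEP) = 584.79 / (16 − 5) = 584.79/11.0 = 53.163 mL/cmH2O.
τ = R × C = 10.346 × 0.05316 L/cmH2O = 0.55 s.
Fraction remaining = e^(−Te/τ) = e^(−0.53/0.55) = 0.3815.
Trapped volume = 584.79 × 0.3815 = 223.1 mL.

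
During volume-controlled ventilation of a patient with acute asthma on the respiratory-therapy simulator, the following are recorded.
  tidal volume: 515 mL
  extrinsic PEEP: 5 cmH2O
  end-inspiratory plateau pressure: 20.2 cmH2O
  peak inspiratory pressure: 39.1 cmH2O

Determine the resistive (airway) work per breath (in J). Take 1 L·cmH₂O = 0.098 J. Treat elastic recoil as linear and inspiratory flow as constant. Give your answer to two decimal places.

0.95

With constant inspiratory flow the resistive pressure is constant at PIP − Pplat = 39.1 − 20.2 = 18.9 cmH2O, so resistive work = 18.9 × 0.515 = 9.734 L·cmH2O.
× 0.098 J/(L·cmH2O) → 0.9539 J.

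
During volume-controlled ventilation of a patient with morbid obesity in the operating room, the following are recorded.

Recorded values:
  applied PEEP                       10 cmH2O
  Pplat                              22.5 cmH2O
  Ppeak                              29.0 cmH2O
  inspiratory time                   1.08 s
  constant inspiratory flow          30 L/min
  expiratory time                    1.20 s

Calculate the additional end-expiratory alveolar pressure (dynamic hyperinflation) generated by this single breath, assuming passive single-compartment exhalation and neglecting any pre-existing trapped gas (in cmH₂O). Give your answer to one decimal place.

Flow: 30 L/min ÷ 60 = 0.5 L/s.
Vt = flow × Ti = 0.5 L/s × 1.08 s × 1000 mL/L = 540.0 mL.
R = (PIP − Pplat)/V̇ = (29.0 − 22.5) / 0.5 = 6.5/0.5 = 13.0 cmH2O·s/L.
C = Vt/(Pplat − PEEP) = 540.0 / (22.5 − 10) = 540.0/12.5 = 43.2 mL/cmH2O.
τ = R × C = 13.0 × 0.0432 L/cmH2O = 0.5616 s.
Fraction remaining = e^(−Te/τ) = e^(−1.20/0.5616) = 0.118; trapped volume = 540.0 × 0.118 = 63.72 mL.
Additional alveolar pressure from trapping ≈ V_trapped / C = 63.72 / 43.2 = 1.475 cmH2O.

1.5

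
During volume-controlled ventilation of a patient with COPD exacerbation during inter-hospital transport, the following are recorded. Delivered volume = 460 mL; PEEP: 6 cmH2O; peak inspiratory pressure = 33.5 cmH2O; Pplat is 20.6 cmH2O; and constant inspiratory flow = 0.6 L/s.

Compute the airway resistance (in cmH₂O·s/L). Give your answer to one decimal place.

21.5

Raw = (PIP − Pplat) / flow = (33.5 − 20.6) / 0.6 = 12.9 / 0.6 = 21.5 cmH2O·s/L.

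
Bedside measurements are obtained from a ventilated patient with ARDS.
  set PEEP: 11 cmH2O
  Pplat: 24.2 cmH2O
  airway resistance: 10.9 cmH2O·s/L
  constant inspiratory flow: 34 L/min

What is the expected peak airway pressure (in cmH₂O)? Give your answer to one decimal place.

30.4

Flow: 34 L/min ÷ 60 = 0.5667 L/s.
PIP = Pplat + Raw × flow = 24.2 + 10.9 × 0.5667 = 24.2 + 6.177 = 30.377 cmH2O.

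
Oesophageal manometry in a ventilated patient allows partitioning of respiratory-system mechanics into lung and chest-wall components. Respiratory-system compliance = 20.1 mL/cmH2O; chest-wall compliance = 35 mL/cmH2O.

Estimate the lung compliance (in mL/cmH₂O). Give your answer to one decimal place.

47.2

1/CL = 1/Crs − 1/Ccw.
1/CL = 1/20.1 − 1/35 = 0.02118.
CL = 47.214 mL/cmH2O.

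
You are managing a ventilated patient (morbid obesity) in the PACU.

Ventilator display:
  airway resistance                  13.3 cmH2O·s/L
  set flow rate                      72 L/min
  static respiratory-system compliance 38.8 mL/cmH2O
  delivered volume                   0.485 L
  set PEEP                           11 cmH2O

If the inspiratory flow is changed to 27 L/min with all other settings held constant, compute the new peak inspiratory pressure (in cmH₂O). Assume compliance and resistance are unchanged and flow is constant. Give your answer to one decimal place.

29.5

Flow: 72 L/min ÷ 60 = 1.2 L/s.
New flow: 27 L/min ÷ 60 = 0.45 L/s.
PIP = Vt/C + R·V̇ + PEEP (constant-flow equation of motion).
Only the resistive term changes: ΔPIP = R × ΔV̇ = 13.3 × (0.45 − 1.2) = 13.3 × -0.75 = -9.975 cmH2O.
Original PIP = 485/38.8 + 13.3×1.2 + 11 = 39.46 cmH2O; new PIP = 39.46 + (-9.975) = 29.485 cmH2O.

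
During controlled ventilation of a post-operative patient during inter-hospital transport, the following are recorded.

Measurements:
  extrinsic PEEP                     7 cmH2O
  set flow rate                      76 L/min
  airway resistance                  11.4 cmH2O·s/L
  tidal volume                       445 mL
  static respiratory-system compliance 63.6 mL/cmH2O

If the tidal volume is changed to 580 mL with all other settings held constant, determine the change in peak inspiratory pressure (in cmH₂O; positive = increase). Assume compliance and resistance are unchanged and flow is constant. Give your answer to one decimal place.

2.1

PIP = Vt/C + R·V̇ + PEEP (constant-flow equation of motion).
Only the elastic term changes: ΔPIP = ΔVt / C = (580 − 445) / 63.6 = 2.123 cmH2O.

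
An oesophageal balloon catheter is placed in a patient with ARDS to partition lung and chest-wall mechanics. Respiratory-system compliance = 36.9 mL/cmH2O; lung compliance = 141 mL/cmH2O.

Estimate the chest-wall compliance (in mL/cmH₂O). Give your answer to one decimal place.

1/Ccw = 1/Crs − 1/CL.
1/Ccw = 1/36.9 − 1/141 = 0.02001.
Ccw = 49.975 mL/cmH2O.

50.0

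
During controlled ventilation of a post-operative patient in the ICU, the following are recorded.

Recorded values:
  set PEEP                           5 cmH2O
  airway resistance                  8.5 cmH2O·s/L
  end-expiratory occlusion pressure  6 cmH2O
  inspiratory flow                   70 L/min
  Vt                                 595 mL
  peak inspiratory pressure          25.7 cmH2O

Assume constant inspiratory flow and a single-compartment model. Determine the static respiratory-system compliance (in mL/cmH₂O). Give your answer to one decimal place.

Flow: 70 L/min ÷ 60 = 1.1667 L/s.
Total PEEP = 6 cmH2O (set 5 + intrinsic 1); this is the baseline alveolar pressure.
Equation of motion (constant flow): PIP = Vt/C + R·V̇ + PEEP.
Vt/C = PIP − R·V̇ − PEEP = 25.7 − 8.5×1.1667 − 6 = 25.7 − 9.917 − 6 = 9.783 cmH2O.
C = Vt / 9.783 = 595 / 9.783 = 60.82 mL/cmH2O.

60.8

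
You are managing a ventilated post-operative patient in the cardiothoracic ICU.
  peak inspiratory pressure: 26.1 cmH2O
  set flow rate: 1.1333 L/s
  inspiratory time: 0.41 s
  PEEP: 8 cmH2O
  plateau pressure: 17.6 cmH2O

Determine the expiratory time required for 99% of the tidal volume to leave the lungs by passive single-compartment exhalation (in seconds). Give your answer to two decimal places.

Vt = flow × Ti = 1.1333 L/s × 0.41 s × 1000 mL/L = 464.65 mL.
R = (PIP − Pplat)/V̇ = (26.1 − 17.6) / 1.1333 = 8.5/1.1333 = 7.5 cmH2O·s/L.
C = Vt/(Pplat − PEEP) = 464.65 / (17.6 − 8) = 464.65/9.6 = 48.401 mL/cmH2O.
τ = R × C = 7.5 × 0.0484 L/cmH2O = 0.363 s.
t = −τ·ln(1 − 0.99) = −0.363·ln(0.01) = 1.672 s.

1.67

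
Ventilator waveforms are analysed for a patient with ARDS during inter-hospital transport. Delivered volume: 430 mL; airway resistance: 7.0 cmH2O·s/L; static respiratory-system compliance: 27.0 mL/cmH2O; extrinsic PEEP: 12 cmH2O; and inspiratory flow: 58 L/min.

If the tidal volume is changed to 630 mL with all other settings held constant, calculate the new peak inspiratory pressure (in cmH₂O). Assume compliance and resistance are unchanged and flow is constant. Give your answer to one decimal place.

42.1

Flow: 58 L/min ÷ 60 = 0.9667 L/s.
PIP = Vt/C + R·V̇ + PEEP (constant-flow equation of motion).
Only the elastic term changes: ΔPIP = ΔVt / C = (630 − 430) / 27.0 = 7.407 cmH2O.
Original PIP = 430/27.0 + 7.0×0.9667 + 12 = 34.693 cmH2O; new PIP = 34.693 + (7.407) = 42.1 cmH2O.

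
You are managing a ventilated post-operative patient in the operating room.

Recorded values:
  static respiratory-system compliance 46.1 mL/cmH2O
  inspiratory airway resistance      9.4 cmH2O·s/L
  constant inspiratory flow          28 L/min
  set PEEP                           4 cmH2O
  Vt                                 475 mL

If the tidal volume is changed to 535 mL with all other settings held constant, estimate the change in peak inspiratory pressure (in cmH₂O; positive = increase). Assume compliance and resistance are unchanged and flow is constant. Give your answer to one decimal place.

PIP = Vt/C + R·V̇ + PEEP (constant-flow equation of motion).
Only the elastic term changes: ΔPIP = ΔVt / C = (535 − 475) / 46.1 = 1.302 cmH2O.

1.3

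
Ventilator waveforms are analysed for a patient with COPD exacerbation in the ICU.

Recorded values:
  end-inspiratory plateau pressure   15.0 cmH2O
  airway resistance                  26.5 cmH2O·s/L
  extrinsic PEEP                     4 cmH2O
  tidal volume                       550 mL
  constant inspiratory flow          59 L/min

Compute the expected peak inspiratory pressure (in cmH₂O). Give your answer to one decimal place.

Flow: 59 L/min ÷ 60 = 0.9833 L/s.
PIP = Pplat + Raw × flow = 15.0 + 26.5 × 0.9833 = 15.0 + 26.057 = 41.057 cmH2O.

41.1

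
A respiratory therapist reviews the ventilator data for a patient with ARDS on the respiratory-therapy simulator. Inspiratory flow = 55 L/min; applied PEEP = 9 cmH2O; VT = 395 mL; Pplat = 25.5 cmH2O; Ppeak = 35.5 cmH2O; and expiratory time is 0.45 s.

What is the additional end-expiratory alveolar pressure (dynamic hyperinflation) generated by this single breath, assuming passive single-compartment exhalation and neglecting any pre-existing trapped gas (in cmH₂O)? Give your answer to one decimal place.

2.9

Flow: 55 L/min ÷ 60 = 0.9167 L/s.
R = (PIP − Pplat)/V̇ = (35.5 − 25.5) / 0.9167 = 10.0/0.9167 = 10.909 cmH2O·s/L.
C = Vt/(Pplat − PEEP) = 395.0 / (25.5 − 9) = 395.0/16.5 = 23.939 mL/cmH2O.
τ = R × C = 10.909 × 0.02394 L/cmH2O = 0.2612 s.
Fraction remaining = e^(−Te/τ) = e^(−0.45/0.2612) = 0.1786; trapped volume = 395.0 × 0.1786 = 70.547 mL.
Additional alveolar pressure from trapping ≈ V_trapped / C = 70.547 / 23.939 = 2.947 cmH2O.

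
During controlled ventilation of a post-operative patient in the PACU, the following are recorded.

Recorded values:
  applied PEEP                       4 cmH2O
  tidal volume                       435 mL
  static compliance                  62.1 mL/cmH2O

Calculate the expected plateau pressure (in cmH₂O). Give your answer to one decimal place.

11.0

Pplat = PEEP + Vt / Cstat = 4 + 435 / 62.1 = 4 + 7.005 = 11.005 cmH2O.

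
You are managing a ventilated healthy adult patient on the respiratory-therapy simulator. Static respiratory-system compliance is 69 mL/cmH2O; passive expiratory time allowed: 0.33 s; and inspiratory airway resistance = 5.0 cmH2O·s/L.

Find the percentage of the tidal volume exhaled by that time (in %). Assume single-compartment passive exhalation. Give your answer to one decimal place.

61.6

τ = R × C = 5.0 × 69 mL/cmH2O = 5.0 × 0.069 L/cmH2O = 0.345 s.
Passive exhalation: V(t)/V₀ = e^(−t/τ) = e^(−0.33/0.345) = 0.3842.
Fraction exhaled = 1 − 0.3842 = 0.6158 → 61.58%.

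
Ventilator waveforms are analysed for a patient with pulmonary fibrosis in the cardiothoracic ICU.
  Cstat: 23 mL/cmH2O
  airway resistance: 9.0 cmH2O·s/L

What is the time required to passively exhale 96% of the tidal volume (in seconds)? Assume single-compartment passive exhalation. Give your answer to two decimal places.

0.67

τ = R × C = 9.0 × 23 mL/cmH2O = 9.0 × 0.023 L/cmH2O = 0.207 s.
Exhaled fraction f = 1 − e^(−t/τ) → t = −τ·ln(1 − f) = −0.207·ln(0.04) = 0.6663 s.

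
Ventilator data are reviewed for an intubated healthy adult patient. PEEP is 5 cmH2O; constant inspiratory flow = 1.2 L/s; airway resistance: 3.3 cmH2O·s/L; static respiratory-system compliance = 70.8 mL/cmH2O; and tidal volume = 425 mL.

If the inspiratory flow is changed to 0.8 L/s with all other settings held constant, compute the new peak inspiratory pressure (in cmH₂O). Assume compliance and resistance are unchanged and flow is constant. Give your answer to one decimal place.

PIP = Vt/C + R·V̇ + PEEP (constant-flow equation of motion).
Only the resistive term changes: ΔPIP = R × ΔV̇ = 3.3 × (0.8 − 1.2) = 3.3 × -0.4 = -1.32 cmH2O.
Original PIP = 425/70.8 + 3.3×1.2 + 5 = 14.963 cmH2O; new PIP = 14.963 + (-1.32) = 13.643 cmH2O.

13.6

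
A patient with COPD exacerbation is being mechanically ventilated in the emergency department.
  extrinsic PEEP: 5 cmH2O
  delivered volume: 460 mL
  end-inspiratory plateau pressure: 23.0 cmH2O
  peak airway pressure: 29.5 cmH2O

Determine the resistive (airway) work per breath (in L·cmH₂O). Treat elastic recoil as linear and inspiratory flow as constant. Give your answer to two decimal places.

With constant inspiratory flow the resistive pressure is constant at PIP − Pplat = 29.5 − 23.0 = 6.5 cmH2O, so resistive work = 6.5 × 0.460 = 2.99 L·cmH2O.

2.99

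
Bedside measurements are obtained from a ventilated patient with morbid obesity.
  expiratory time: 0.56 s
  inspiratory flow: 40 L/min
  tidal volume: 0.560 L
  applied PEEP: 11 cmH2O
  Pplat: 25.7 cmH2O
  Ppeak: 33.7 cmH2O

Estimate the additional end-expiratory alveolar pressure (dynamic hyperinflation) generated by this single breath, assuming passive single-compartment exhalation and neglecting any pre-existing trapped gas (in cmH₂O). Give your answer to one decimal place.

4.3

Flow: 40 L/min ÷ 60 = 0.6667 L/s.
R = (PIP − Pplat)/V̇ = (33.7 − 25.7) / 0.6667 = 8.0/0.6667 = 11.999 cmH2O·s/L.
C = Vt/(Pplat − PEEP) = 560.0 / (25.7 − 11) = 560.0/14.7 = 38.095 mL/cmH2O.
τ = R × C = 11.999 × 0.0381 L/cmH2O = 0.4572 s.
Fraction remaining = e^(−Te/τ) = e^(−0.56/0.4572) = 0.2938; trapped volume = 560.0 × 0.2938 = 164.53 mL.
Additional alveolar pressure from trapping ≈ V_trapped / C = 164.53 / 38.095 = 4.319 cmH2O.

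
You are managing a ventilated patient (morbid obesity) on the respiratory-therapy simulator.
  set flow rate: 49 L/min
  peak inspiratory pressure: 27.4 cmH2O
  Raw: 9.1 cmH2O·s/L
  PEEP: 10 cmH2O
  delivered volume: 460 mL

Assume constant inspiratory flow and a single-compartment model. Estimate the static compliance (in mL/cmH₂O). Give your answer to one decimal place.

Flow: 49 L/min ÷ 60 = 0.8167 L/s.
Equation of motion (constant flow): PIP = Vt/C + R·V̇ + PEEP.
Vt/C = PIP − R·V̇ − PEEP = 27.4 − 9.1×0.8167 − 10 = 27.4 − 7.432 − 10 = 9.968 cmH2O.
C = Vt / 9.968 = 460 / 9.968 = 46.148 mL/cmH2O.

46.1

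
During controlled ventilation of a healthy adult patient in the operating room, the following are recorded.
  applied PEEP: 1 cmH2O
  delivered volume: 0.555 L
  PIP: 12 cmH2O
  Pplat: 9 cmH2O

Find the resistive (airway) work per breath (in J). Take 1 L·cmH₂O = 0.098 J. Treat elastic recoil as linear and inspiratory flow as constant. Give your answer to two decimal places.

With constant inspiratory flow the resistive pressure is constant at PIP − Pplat = 12 − 9 = 3.0 cmH2O, so resistive work = 3.0 × 0.555 = 1.665 L·cmH2O.
× 0.098 J/(L·cmH2O) → 0.1632 J.

0.16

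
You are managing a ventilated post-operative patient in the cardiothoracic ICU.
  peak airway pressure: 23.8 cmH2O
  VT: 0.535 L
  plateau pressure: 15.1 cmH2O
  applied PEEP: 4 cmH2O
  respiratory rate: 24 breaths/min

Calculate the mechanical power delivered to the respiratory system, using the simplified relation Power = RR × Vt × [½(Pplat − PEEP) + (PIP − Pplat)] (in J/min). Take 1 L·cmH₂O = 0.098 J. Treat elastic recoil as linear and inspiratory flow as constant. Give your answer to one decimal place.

Per-breath work = Vt × [½(Pplat−PEEP) + (PIP−Pplat)] = 0.535 × [0.5×11.1 + 8.7] = 0.535 × 14.25 = 7.624 L·cmH2O.
Power = 24 × 7.624 = 182.98 L·cmH2O/min.
× 0.098 J/(L·cmH2O) → 17.932 J/min.

17.9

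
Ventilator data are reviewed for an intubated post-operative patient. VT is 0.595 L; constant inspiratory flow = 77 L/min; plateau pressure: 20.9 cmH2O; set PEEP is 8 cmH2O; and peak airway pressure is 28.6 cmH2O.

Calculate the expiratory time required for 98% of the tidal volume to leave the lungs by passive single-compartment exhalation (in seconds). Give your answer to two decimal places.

1.08

Flow: 77 L/min ÷ 60 = 1.2833 L/s.
R = (PIP − Pplat)/V̇ = (28.6 − 20.9) / 1.2833 = 7.7/1.2833 = 6.0 cmH2O·s/L.
C = Vt/(Pplat − PEEP) = 595.0 / (20.9 − 8) = 595.0/12.9 = 46.124 mL/cmH2O.
τ = R × C = 6.0 × 0.04612 L/cmH2O = 0.2767 s.
t = −τ·ln(1 − 0.98) = −0.2767·ln(0.02) = 1.082 s.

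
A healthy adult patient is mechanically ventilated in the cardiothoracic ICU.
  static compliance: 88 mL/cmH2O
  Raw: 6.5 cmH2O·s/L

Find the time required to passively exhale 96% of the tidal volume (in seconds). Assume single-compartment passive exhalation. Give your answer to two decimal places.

τ = R × C = 6.5 × 88 mL/cmH2O = 6.5 × 0.088 L/cmH2O = 0.572 s.
Exhaled fraction f = 1 − e^(−t/τ) → t = −τ·ln(1 − f) = −0.572·ln(0.04) = 1.841 s.

1.84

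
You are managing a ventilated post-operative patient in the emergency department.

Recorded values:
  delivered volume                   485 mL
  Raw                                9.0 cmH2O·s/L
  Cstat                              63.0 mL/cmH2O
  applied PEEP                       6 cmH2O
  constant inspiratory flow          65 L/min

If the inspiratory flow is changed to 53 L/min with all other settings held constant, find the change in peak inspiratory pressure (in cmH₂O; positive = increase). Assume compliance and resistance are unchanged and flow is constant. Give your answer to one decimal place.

Flow: 65 L/min ÷ 60 = 1.0833 L/s.
New flow: 53 L/min ÷ 60 = 0.8833 L/s.
PIP = Vt/C + R·V̇ + PEEP (constant-flow equation of motion).
Only the resistive term changes: ΔPIP = R × ΔV̇ = 9.0 × (0.8833 − 1.0833) = 9.0 × -0.2 = -1.8 cmH2O.

-1.8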